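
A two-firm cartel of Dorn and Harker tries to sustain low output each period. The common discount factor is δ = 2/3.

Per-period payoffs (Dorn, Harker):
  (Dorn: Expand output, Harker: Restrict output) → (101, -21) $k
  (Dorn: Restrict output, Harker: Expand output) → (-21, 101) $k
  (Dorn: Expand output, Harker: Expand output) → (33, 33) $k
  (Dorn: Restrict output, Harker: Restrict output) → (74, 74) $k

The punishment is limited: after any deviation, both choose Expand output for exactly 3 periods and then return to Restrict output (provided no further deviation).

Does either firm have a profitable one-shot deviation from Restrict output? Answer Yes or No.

A one-shot deviation gives 101 now, then 33 for 3 periods, then back to 74.
Gain from deviating: (101−74) today; loss: (74−33) in each of the next 3 periods.
No-deviation condition: (74−33)(δ+…+δ^3) ≥ 101−74, i.e. δ+…+δ^3 ≥ 27/41.
At δ = 2/3: δ+…+δ^3 = 1.4074 ≥ 0.6585.
So cooperation is sustainable.

No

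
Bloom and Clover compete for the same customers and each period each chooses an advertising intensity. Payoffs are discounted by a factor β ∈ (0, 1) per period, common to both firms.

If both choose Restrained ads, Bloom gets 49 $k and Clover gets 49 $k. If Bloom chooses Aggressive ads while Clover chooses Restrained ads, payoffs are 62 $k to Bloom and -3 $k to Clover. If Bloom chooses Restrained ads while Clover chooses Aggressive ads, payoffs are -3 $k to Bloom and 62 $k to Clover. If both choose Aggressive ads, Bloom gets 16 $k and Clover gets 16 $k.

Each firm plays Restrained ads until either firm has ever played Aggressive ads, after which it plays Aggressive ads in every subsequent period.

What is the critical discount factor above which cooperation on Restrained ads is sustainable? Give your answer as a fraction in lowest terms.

Cooperation forever yields 49 each period: 49/(1−β).
Deviating yields 62 once, then 16 forever: 62 + 16β/(1−β).
No profitable deviation requires 49/(1−β) ≥ 62 + 16β/(1−β).
Multiplying by (1−β): 49 ≥ 62(1−β) + 16β = 62 − 46β.
So 46β ≥ 13, i.e. β ≥ 13/46.

13/46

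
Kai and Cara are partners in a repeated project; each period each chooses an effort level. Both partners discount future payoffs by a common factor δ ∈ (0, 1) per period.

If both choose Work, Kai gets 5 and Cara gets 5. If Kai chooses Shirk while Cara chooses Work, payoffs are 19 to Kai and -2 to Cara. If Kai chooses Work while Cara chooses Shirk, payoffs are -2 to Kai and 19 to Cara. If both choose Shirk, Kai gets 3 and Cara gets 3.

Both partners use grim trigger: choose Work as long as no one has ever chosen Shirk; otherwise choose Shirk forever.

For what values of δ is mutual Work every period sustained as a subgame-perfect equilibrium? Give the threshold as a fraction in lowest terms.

7/8

Cooperation forever yields 5 each period: 5/(1−δ).
Deviating yields 19 once, then 3 forever: 19 + 3δ/(1−δ).
No profitable deviation requires 5/(1−δ) ≥ 19 + 3δ/(1−δ).
Multiplying by (1−δ): 5 ≥ 19(1−δ) + 3δ = 19 − 16δ.
So 16δ ≥ 14, i.e. δ ≥ 14/16 = 7/8.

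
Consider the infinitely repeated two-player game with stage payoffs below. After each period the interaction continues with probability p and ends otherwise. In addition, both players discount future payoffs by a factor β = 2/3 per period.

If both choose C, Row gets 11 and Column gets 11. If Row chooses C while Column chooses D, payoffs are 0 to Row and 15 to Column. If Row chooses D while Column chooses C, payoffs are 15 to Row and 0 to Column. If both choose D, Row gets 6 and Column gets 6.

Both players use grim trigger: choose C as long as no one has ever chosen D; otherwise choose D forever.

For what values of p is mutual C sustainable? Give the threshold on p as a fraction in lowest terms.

With continuation probability p and discount β, the effective per-period discount factor is βp.
Grim-trigger IC: βp ≥ (15−11)/(15−6) = 4/9.
So p ≥ (4/9)/(2/3) = 2/3.

2/3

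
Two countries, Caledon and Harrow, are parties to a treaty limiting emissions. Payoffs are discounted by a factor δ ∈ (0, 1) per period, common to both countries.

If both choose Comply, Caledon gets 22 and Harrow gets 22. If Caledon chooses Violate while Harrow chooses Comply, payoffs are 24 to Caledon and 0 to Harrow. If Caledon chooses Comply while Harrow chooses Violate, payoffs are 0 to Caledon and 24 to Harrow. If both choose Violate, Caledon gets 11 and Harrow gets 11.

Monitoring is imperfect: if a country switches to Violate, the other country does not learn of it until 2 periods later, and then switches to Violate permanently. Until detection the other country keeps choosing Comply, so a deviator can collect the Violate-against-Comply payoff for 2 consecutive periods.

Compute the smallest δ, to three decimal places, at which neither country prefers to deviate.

The best deviation is to choose Violate for all 2 undetected periods, earning 24 each, then 11 forever once detected.
Deviation value: 24(1−δ^2)/(1−δ) + 11δ^2/(1−δ); cooperation value: 22/(1−δ).
IC: 22 ≥ 24(1−δ^2) + 11δ^2 = 24 − 13δ^2.
So δ^2 ≥ 2/13, giving δ ≥ (2/13)^(1/2) ≈ 0.392.

0.392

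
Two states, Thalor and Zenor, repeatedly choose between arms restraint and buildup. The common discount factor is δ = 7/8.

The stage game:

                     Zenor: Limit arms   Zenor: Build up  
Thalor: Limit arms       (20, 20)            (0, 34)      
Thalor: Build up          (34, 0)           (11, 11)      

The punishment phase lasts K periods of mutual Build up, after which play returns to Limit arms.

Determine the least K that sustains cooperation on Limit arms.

Need Σ_{k=1}^{K} δ^k ≥ (34−20)/(20−11) = 1.5556 at δ = 7/8.
At K = 1 the sum is 0.8750 < 1.5556; at K = 2 it is 1.6406 ≥ 1.5556.
So the minimum punishment length is K = 2.

2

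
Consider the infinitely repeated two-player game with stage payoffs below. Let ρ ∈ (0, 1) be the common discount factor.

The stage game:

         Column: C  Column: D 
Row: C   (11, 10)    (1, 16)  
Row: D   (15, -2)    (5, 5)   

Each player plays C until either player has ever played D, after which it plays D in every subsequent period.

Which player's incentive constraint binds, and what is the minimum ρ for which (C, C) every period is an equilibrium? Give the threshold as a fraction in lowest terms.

Row: cooperation gives 11 each period; deviation gives 15 once then 5 forever.
  11/(1−ρ) ≥ 15 + 5ρ/(1−ρ) ⇒ ρ ≥ 4/10 = 2/5.
Column: cooperation gives 10 each period; deviation gives 16 once then 5 forever.
  ρ ≥ 6/11.
Both must hold, so the binding constraint is Column's: ρ ≥ 6/11.

Column; ρ ≥ 6/11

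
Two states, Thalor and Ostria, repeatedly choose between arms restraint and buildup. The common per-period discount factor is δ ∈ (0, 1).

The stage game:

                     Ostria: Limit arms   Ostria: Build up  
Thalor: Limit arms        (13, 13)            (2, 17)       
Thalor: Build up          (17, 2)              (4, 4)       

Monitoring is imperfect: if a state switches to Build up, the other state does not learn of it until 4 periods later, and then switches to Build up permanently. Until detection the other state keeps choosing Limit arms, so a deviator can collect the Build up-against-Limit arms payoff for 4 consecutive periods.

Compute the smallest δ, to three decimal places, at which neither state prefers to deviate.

The best deviation is to choose Build up for all 4 undetected periods, earning 17 each, then 4 forever once detected.
Deviation value: 17(1−δ^4)/(1−δ) + 4δ^4/(1−δ); cooperation value: 13/(1−δ).
IC: 13 ≥ 17(1−δ^4) + 4δ^4 = 17 − 13δ^4.
So δ^4 ≥ 4/13, giving δ ≥ (4/13)^(1/4) ≈ 0.745.

0.745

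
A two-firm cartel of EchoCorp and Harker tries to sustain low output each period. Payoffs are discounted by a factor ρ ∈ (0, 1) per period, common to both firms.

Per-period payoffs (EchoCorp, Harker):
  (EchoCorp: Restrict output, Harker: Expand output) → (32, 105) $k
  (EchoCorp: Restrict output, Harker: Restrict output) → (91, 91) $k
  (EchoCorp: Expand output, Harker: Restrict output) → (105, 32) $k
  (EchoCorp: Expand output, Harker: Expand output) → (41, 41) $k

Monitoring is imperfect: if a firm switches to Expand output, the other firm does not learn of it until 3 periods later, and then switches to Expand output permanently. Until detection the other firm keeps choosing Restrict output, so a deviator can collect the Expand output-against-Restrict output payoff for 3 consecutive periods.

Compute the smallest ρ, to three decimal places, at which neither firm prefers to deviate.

Deviating for the 3 undetected periods gains 105−91 = 14 per period over cooperation, then loses 91−41 = 50 per period forever once punishment starts.
Gain: 14(1 + ρ + … + ρ^2); loss: 50·ρ^3/(1−ρ).
No profitable deviation ⇔ 14(1−ρ^3) ≤ 50·ρ^3, i.e. ρ^3 ≥ 14/(14+50) = 7/32.
Hence ρ ≥ (7/32)^(1/3) ≈ 0.603.

0.603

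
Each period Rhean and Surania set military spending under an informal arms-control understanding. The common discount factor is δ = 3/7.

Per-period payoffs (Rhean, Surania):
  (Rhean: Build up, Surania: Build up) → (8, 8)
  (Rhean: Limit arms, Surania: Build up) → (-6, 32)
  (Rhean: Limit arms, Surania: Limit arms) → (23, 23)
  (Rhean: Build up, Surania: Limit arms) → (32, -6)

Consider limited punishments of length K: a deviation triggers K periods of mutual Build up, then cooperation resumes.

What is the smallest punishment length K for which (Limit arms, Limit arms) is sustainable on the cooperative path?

No profitable deviation requires (23−8)(δ+…+δ^K) ≥ 32−23, i.e. δ+…+δ^K ≥ 3/5 ≈ 0.6000.
With δ = 3/7, the partial sums are K=1: 0.4286, K=2: 0.6122.
K = 2 is the first length at which the sum reaches 0.6000.

2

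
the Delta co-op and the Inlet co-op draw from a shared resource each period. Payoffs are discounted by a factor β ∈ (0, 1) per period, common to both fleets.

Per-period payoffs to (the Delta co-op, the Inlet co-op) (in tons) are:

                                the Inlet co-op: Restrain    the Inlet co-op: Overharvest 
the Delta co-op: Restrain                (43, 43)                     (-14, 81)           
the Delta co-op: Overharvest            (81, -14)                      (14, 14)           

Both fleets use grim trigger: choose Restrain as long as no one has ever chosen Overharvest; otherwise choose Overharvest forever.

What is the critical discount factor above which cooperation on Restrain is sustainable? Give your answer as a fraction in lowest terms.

Cooperation forever yields 43 each period: 43/(1−β).
Deviating yields 81 once, then 14 forever: 81 + 14β/(1−β).
No profitable deviation requires 43/(1−β) ≥ 81 + 14β/(1−β).
Multiplying by (1−β): 43 ≥ 81(1−β) + 14β = 81 − 67β.
So 67β ≥ 38, i.e. β ≥ 38/67.

38/67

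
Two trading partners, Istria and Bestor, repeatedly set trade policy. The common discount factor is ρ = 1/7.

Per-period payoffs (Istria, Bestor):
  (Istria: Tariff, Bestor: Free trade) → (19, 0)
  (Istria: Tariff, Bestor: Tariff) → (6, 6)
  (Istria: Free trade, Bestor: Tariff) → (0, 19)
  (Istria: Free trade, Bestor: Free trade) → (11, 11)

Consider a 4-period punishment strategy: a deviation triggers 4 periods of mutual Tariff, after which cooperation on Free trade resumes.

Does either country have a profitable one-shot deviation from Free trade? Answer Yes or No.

Yes

Comparing payoff streams over the 5 periods until play realigns: cooperate → 11(1+ρ+…+ρ^4); deviate → 19 + 6(ρ+…+ρ^4).
Cooperation is sustained iff (11−6)(ρ+…+ρ^4) ≥ 19−11.
ρ+…+ρ^4 = 1/7·(1−(1/7)^4)/(1−1/7) = 0.1666, and (19−11)/(11−6) = 1.6000.
0.1666 < 1.6000, so cooperation is not sustainable.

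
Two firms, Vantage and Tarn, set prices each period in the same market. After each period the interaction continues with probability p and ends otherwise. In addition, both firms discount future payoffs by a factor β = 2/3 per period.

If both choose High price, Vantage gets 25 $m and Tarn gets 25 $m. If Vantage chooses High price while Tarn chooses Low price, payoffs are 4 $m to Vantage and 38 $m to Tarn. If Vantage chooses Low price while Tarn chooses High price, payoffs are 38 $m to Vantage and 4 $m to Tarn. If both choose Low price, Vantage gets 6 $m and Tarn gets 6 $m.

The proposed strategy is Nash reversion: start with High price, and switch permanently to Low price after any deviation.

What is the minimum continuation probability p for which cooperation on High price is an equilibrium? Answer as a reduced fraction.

With continuation probability p and discount β, the effective per-period discount factor is βp.
Grim-trigger IC: βp ≥ (38−25)/(38−6) = 13/32.
So p ≥ (13/32)/(2/3) = 39/64.

39/64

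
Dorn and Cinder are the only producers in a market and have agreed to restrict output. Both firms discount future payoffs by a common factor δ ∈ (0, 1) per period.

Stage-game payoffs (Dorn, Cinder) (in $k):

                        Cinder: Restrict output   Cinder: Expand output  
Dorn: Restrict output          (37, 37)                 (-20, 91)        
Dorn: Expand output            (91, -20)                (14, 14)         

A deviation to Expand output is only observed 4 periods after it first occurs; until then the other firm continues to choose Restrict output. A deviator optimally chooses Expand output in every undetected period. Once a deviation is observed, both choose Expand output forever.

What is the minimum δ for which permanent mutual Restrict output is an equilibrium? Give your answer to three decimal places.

Deviating for the 4 undetected periods gains 91−37 = 54 per period over cooperation, then loses 37−14 = 23 per period forever once punishment starts.
Gain: 54(1 + δ + … + δ^3); loss: 23·δ^4/(1−δ).
No profitable deviation ⇔ 54(1−δ^4) ≤ 23·δ^4, i.e. δ^4 ≥ 54/(54+23) = 54/77.
Hence δ ≥ (54/77)^(1/4) ≈ 0.915.

0.915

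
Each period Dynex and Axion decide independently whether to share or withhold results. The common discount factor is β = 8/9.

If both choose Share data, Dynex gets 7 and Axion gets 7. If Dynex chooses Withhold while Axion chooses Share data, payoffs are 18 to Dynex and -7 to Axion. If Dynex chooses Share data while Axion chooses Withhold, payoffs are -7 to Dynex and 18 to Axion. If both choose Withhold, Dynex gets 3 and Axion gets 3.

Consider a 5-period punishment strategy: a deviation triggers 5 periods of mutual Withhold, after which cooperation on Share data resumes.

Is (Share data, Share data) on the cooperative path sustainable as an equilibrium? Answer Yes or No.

Yes

IC: β+…+β^5 ≥ (18−7)/(7−3) = 11/4.
At β = 8/9: partial sum = 3.5606 ≥ 2.7500. Cooperation sustainable.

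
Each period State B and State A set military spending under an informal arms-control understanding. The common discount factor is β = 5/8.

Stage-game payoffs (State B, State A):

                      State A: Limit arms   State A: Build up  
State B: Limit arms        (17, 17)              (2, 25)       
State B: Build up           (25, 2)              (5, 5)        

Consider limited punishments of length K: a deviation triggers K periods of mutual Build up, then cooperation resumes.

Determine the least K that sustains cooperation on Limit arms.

Need Σ_{k=1}^{K} β^k ≥ (25−17)/(17−5) = 0.6667 at β = 5/8.
At K = 1 the sum is 0.6250 < 0.6667; at K = 2 it is 1.0156 ≥ 0.6667.
So the minimum punishment length is K = 2.

2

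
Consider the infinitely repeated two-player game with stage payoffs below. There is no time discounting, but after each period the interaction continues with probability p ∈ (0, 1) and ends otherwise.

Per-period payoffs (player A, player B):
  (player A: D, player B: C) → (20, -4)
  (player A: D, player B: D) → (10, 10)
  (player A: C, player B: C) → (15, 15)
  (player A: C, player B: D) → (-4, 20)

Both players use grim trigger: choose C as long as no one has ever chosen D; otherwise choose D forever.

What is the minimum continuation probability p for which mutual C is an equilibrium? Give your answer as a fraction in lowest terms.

With no time discounting, the continuation probability p plays the role of the discount factor.
Grim-trigger IC: 15/(1−p) ≥ 20 + 10p/(1−p) ⇒ p ≥ (20−15)/(20−10) = 1/2.

1/2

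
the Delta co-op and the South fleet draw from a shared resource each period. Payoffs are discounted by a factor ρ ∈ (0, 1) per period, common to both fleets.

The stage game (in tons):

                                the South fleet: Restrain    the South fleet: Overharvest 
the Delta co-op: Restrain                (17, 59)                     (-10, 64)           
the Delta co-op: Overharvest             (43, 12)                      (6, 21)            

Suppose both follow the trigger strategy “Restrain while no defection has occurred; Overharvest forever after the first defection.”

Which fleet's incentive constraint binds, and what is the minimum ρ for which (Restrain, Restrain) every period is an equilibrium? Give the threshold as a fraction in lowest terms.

the Delta co-op's threshold: (43−17)/(43−6) = 26/37.
the South fleet's threshold: (64−59)/(64−21) = 5/43.
26/37 > 5/43, so the Delta co-op binds and ρ* = 26/37.

the Delta co-op; ρ ≥ 26/37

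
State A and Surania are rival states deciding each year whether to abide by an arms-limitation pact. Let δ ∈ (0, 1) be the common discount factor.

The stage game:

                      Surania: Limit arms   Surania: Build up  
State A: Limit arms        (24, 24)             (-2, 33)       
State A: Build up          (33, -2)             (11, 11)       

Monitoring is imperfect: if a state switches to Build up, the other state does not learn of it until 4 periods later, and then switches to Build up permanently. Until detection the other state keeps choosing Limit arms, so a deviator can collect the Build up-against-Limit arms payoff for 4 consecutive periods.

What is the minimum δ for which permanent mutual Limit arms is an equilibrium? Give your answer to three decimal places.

0.800

Deviating for the 4 undetected periods gains 33−24 = 9 per period over cooperation, then loses 24−11 = 13 per period forever once punishment starts.
Gain: 9(1 + δ + … + δ^3); loss: 13·δ^4/(1−δ).
No profitable deviation ⇔ 9(1−δ^4) ≤ 13·δ^4, i.e. δ^4 ≥ 9/(9+13) = 9/22.
Hence δ ≥ (9/22)^(1/4) ≈ 0.800.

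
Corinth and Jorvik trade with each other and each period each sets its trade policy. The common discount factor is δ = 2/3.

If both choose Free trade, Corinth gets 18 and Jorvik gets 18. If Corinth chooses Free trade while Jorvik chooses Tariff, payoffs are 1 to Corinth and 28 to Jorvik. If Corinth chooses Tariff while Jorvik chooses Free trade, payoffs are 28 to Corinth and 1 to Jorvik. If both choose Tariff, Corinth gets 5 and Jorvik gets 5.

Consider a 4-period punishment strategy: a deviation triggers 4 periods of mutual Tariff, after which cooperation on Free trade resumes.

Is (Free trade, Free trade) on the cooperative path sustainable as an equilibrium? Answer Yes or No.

Comparing payoff streams over the 5 periods until play realigns: cooperate → 18(1+δ+…+δ^4); deviate → 28 + 5(δ+…+δ^4).
Cooperation is sustained iff (18−5)(δ+…+δ^4) ≥ 28−18.
δ+…+δ^4 = 2/3·(1−(2/3)^4)/(1−2/3) = 1.6049, and (28−18)/(18−5) = 0.7692.
1.6049 ≥ 0.7692, so cooperation is sustainable.

Yes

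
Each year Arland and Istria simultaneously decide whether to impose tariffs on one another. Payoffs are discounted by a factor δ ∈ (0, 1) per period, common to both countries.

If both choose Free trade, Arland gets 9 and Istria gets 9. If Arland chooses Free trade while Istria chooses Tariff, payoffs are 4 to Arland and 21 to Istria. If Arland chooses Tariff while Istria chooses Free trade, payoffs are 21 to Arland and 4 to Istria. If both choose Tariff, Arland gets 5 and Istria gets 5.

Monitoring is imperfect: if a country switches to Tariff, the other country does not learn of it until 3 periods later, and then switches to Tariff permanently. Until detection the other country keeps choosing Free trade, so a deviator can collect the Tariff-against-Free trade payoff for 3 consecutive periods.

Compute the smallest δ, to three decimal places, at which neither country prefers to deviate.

A deviator earns 21 for 3 periods, then 5 forever; cooperating earns 9 forever. Multiplying the IC by (1−δ):
9 ≥ 21(1−δ^3) + 5δ^3, so 16·δ^3 ≥ 12 and δ^3 ≥ 3/4.
δ ≥ (3/4)^(1/3) ≈ 0.909.

0.909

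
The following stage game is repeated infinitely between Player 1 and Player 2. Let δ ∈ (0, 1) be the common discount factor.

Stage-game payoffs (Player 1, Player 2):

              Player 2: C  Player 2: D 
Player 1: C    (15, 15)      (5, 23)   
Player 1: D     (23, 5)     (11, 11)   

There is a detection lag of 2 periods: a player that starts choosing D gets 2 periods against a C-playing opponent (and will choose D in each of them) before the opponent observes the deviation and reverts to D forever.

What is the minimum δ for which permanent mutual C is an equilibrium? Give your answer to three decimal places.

0.816

A deviator earns 23 for 2 periods, then 11 forever; cooperating earns 15 forever. Multiplying the IC by (1−δ):
15 ≥ 23(1−δ^2) + 11δ^2, so 12·δ^2 ≥ 8 and δ^2 ≥ 2/3.
δ ≥ (2/3)^(1/2) ≈ 0.816.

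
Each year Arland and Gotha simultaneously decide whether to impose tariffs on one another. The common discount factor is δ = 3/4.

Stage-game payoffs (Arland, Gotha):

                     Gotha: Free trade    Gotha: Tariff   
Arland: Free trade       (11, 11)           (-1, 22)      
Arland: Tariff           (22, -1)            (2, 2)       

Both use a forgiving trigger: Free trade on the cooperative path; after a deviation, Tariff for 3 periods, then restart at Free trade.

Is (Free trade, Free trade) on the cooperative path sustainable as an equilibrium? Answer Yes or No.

IC: δ+…+δ^3 ≥ (22−11)/(11−2) = 11/9.
At δ = 3/4: partial sum = 1.7344 ≥ 1.2222. Cooperation sustainable.

Yes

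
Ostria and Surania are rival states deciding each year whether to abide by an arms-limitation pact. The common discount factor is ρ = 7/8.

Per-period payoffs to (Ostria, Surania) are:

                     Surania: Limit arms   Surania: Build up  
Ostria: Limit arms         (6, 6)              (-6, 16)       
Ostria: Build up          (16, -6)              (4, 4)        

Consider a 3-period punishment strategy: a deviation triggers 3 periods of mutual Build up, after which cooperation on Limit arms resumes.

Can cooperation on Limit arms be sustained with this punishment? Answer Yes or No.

Comparing payoff streams over the 4 periods until play realigns: cooperate → 6(1+ρ+…+ρ^3); deviate → 16 + 4(ρ+…+ρ^3).
Cooperation is sustained iff (6−4)(ρ+…+ρ^3) ≥ 16−6.
ρ+…+ρ^3 = 7/8·(1−(7/8)^3)/(1−7/8) = 2.3105, and (16−6)/(6−4) = 5.0000.
2.3105 < 5.0000, so cooperation is not sustainable.

No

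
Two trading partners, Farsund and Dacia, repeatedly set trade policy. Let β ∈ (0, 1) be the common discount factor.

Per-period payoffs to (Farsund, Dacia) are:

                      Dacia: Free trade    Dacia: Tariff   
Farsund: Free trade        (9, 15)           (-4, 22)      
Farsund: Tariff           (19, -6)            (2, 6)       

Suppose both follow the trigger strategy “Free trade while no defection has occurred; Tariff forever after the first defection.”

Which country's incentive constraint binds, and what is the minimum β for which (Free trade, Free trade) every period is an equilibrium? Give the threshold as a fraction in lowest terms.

Farsund; β ≥ 10/17

Farsund: cooperation gives 9 each period; deviation gives 19 once then 2 forever.
  9/(1−β) ≥ 19 + 2β/(1−β) ⇒ β ≥ 10/17.
Dacia: cooperation gives 15 each period; deviation gives 22 once then 6 forever.
  β ≥ 7/16.
Both must hold, so the binding constraint is Farsund's: β ≥ 10/17.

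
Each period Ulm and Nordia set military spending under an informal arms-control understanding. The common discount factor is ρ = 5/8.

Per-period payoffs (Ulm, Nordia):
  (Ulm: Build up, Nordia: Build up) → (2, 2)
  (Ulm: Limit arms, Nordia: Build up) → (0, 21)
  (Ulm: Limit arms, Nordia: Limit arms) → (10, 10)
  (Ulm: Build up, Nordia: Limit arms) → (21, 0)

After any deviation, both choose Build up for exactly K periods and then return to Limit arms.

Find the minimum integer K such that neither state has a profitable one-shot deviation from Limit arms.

IC: ρ(1−ρ^K)/(1−ρ) ≥ (21−10)/(10−2) = 11/8.
With ρ = 5/8: need 1 − ρ^K ≥ 11/8·(1−5/8)/(5/8), i.e. ρ^K ≤ 0.1750.
Since (5/8)^3 = 0.2441 and (5/8)^4 = 0.1526, the smallest such K is 4.

4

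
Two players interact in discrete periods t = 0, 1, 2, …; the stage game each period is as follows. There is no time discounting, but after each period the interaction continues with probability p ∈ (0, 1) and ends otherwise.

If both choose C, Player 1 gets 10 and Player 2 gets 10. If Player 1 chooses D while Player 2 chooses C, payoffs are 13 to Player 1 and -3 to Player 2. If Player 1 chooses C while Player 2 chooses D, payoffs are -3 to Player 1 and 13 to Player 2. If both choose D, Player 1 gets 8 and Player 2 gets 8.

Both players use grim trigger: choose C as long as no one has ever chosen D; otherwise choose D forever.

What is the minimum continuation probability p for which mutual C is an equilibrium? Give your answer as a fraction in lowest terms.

3/5

With no time discounting, the continuation probability p plays the role of the discount factor.
Grim-trigger IC: 10/(1−p) ≥ 13 + 8p/(1−p) ⇒ p ≥ (13−10)/(13−8) = 3/5.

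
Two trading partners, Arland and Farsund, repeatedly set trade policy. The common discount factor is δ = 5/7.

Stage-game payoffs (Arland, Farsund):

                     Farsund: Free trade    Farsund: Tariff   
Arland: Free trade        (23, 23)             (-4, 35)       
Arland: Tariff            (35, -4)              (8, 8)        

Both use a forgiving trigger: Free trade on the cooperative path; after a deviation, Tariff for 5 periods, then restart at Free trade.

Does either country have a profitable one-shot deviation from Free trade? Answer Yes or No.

IC: δ+…+δ^5 ≥ (35−23)/(23−8) = 4/5.
At δ = 5/7: partial sum = 2.0352 ≥ 0.8000. Cooperation sustainable.

No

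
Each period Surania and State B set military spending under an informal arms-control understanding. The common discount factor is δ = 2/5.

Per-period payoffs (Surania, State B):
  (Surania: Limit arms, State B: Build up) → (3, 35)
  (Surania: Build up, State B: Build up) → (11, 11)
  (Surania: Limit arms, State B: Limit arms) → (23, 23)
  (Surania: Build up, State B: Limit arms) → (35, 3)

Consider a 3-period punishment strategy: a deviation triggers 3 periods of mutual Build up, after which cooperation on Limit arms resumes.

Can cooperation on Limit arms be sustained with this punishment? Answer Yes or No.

Comparing payoff streams over the 4 periods until play realigns: cooperate → 23(1+δ+…+δ^3); deviate → 35 + 11(δ+…+δ^3).
Cooperation is sustained iff (23−11)(δ+…+δ^3) ≥ 35−23.
δ+…+δ^3 = 2/5·(1−(2/5)^3)/(1−2/5) = 0.6240, and (35−23)/(23−11) = 1.0000.
0.6240 < 1.0000, so cooperation is not sustainable.

No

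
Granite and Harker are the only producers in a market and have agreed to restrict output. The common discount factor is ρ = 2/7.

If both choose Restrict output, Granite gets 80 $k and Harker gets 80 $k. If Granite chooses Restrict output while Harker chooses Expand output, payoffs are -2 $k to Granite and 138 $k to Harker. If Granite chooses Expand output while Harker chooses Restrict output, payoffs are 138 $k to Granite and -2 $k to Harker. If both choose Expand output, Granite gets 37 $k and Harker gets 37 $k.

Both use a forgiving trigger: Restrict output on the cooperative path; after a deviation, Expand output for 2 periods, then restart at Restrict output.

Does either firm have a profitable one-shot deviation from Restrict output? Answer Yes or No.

IC: ρ+…+ρ^2 ≥ (138−80)/(80−37) = 58/43.
At ρ = 2/7: partial sum = 0.3673 < 1.3488. Cooperation not sustainable.

Yes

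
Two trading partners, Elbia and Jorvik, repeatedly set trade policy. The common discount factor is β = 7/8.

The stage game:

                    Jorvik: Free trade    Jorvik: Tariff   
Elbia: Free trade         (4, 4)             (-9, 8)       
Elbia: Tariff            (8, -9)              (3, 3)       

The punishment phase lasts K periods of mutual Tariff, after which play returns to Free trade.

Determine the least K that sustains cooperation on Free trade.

7

IC: β(1−β^K)/(1−β) ≥ (8−4)/(4−3) = 4.
With β = 7/8: need 1 − β^K ≥ 4·(1−7/8)/(7/8), i.e. β^K ≤ 0.4286.
Since (7/8)^6 = 0.4488 and (7/8)^7 = 0.3927, the smallest such K is 7.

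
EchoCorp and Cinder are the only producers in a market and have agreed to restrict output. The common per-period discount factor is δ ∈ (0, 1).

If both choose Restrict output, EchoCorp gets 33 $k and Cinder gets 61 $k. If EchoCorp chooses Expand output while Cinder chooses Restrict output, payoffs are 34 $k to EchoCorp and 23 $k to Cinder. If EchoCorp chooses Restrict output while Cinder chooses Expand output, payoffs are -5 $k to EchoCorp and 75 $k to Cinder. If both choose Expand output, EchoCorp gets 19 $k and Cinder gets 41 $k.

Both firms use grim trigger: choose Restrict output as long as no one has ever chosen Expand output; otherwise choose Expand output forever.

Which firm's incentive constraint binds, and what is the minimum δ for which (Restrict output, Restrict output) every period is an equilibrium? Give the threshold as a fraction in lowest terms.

EchoCorp: cooperation gives 33 each period; deviation gives 34 once then 19 forever.
  33/(1−δ) ≥ 34 + 19δ/(1−δ) ⇒ δ ≥ 1/15.
Cinder: cooperation gives 61 each period; deviation gives 75 once then 41 forever.
  δ ≥ 14/34 = 7/17.
Both must hold, so the binding constraint is Cinder's: δ ≥ 7/17.

Cinder; δ ≥ 7/17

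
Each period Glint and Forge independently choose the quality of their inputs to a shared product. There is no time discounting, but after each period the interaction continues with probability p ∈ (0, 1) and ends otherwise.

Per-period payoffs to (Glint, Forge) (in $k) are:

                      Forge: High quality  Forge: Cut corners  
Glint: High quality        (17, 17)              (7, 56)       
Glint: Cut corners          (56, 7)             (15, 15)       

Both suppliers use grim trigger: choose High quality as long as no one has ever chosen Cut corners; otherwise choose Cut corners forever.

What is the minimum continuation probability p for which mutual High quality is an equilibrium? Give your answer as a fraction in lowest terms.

With no time discounting, the continuation probability p plays the role of the discount factor.
Grim-trigger IC: 17/(1−p) ≥ 56 + 15p/(1−p) ⇒ p ≥ (56−17)/(56−15) = 39/41.

39/41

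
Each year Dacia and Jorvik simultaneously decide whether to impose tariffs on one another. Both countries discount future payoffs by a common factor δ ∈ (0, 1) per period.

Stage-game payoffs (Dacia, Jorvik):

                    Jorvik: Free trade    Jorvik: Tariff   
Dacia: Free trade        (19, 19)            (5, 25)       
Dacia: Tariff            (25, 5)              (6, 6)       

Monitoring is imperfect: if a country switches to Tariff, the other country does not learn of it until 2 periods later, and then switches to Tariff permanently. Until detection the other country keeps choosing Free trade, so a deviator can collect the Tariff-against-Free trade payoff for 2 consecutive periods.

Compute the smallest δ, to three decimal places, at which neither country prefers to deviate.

The best deviation is to choose Tariff for all 2 undetected periods, earning 25 each, then 6 forever once detected.
Deviation value: 25(1−δ^2)/(1−δ) + 6δ^2/(1−δ); cooperation value: 19/(1−δ).
IC: 19 ≥ 25(1−δ^2) + 6δ^2 = 25 − 19δ^2.
So δ^2 ≥ 6/19, giving δ ≥ (6/19)^(1/2) ≈ 0.562.

0.562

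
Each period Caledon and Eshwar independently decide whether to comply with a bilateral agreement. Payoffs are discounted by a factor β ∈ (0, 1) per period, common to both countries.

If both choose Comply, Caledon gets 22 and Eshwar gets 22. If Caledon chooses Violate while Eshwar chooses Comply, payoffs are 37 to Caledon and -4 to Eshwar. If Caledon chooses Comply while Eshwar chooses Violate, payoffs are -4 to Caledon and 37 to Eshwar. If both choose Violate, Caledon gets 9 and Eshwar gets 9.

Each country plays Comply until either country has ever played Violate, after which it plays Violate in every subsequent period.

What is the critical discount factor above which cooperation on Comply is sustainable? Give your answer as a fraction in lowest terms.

15/28

22/(1−β) ≥ 37 + 9β/(1−β)
22 ≥ 37 − 28β
β ≥ 15/28.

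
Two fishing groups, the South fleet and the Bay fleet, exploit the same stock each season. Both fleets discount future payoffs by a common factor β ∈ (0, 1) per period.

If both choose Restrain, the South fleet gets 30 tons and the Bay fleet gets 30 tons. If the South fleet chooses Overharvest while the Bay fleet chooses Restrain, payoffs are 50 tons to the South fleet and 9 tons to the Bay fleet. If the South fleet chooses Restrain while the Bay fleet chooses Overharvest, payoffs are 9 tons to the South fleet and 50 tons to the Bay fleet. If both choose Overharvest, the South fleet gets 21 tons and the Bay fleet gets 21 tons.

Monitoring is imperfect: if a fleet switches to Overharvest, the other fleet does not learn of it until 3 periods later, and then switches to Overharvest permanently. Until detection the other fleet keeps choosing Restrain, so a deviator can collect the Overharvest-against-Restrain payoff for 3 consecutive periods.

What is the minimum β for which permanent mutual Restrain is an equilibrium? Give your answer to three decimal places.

0.884

The best deviation is to choose Overharvest for all 3 undetected periods, earning 50 each, then 21 forever once detected.
Deviation value: 50(1−β^3)/(1−β) + 21β^3/(1−β); cooperation value: 30/(1−β).
IC: 30 ≥ 50(1−β^3) + 21β^3 = 50 − 29β^3.
So β^3 ≥ 20/29, giving β ≥ (20/29)^(1/3) ≈ 0.884.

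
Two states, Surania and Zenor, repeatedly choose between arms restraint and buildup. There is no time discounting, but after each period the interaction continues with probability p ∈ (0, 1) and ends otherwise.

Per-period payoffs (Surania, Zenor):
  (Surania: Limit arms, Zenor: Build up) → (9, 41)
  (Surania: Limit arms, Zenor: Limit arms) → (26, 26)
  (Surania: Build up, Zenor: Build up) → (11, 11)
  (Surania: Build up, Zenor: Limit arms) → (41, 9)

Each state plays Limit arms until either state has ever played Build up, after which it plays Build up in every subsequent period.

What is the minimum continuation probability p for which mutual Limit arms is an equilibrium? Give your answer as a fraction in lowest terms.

With no time discounting, the continuation probability p plays the role of the discount factor.
Grim-trigger IC: 26/(1−p) ≥ 41 + 11p/(1−p) ⇒ p ≥ (41−26)/(41−11) = 1/2.

1/2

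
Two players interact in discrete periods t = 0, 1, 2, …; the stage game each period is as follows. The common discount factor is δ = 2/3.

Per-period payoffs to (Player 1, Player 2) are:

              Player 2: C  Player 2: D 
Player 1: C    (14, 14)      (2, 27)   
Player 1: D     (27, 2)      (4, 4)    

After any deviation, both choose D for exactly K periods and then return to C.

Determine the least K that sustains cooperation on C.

No profitable deviation requires (14−4)(δ+…+δ^K) ≥ 27−14, i.e. δ+…+δ^K ≥ 13/10 ≈ 1.3000.
With δ = 2/3, the partial sums are K=1: 0.6667, K=2: 1.1111, K=3: 1.4074.
K = 3 is the first length at which the sum reaches 1.3000.

3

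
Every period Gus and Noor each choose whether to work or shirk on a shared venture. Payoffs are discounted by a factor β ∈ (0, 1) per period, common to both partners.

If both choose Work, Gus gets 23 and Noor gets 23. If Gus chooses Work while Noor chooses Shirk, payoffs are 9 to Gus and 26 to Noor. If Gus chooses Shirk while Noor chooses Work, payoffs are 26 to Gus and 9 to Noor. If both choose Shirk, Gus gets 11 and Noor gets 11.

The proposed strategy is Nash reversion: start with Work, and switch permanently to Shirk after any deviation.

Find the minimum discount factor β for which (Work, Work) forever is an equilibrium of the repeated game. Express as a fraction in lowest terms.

1/5

Under grim trigger the critical discount factor is (T−C)/(T−P) with T = 26, C = 23, P = 11.
β* = (26−23)/(26−11) = 3/15 = 1/5.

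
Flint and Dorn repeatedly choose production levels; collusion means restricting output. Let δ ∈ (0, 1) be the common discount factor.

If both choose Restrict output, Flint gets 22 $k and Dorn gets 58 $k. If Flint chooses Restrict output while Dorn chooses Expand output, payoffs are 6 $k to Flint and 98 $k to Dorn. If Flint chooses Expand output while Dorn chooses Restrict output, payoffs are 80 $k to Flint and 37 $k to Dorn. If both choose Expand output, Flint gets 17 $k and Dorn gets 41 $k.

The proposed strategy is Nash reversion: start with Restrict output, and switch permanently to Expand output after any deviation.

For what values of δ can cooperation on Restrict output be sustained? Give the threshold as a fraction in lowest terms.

58/63

Flint: cooperation gives 22 each period; deviation gives 80 once then 17 forever.
  22/(1−δ) ≥ 80 + 17δ/(1−δ) ⇒ δ ≥ 58/63.
Dorn: cooperation gives 58 each period; deviation gives 98 once then 41 forever.
  δ ≥ 40/57.
Both must hold, so the binding constraint is Flint's: δ ≥ 58/63.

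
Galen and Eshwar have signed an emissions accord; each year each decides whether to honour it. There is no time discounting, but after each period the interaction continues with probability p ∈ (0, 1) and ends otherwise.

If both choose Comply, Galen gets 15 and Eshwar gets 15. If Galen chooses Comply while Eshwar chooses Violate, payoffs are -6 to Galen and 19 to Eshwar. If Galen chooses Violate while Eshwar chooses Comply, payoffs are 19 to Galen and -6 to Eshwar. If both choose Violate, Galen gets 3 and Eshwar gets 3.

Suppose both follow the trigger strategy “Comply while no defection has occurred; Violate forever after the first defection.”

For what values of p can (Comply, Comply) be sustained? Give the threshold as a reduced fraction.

With no time discounting, the continuation probability p plays the role of the discount factor.
Grim-trigger IC: 15/(1−p) ≥ 19 + 3p/(1−p) ⇒ p ≥ (19−15)/(19−3) = 1/4.

1/4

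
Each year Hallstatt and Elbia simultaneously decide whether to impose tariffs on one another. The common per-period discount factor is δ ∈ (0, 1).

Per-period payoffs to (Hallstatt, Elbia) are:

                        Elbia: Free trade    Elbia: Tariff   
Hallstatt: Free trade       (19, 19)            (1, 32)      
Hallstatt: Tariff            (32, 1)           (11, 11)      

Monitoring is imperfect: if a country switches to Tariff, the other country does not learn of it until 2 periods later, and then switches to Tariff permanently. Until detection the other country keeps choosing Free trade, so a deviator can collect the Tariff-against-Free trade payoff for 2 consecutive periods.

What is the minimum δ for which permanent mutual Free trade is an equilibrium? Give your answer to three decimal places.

A deviator earns 32 for 2 periods, then 11 forever; cooperating earns 19 forever. Multiplying the IC by (1−δ):
19 ≥ 32(1−δ^2) + 11δ^2, so 21·δ^2 ≥ 13 and δ^2 ≥ 13/21.
δ ≥ (13/21)^(1/2) ≈ 0.787.

0.787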